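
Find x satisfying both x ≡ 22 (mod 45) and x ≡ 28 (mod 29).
202

Using Chinese Remainder Theorem:
M = 45 × 29 = 1305
M1 = 29, M2 = 45
y1 = 29^(-1) mod 45 = 14
y2 = 45^(-1) mod 29 = 20
x = (22×29×14 + 28×45×20) mod 1305 = 202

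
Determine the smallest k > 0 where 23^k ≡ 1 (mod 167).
166

167 is prime, so ord(23) divides φ(167) = 166.
Divisors of 166: 1, 2, 83, 166.
Repeated squaring: 23^1 ≡ 23, 23^2 ≡ 28, 23^4 ≡ 116, 23^8 ≡ 96, 23^16 ≡ 31, 23^32 ≡ 126, 23^64 ≡ 11, 23^128 ≡ 121 (mod 167).
Test 23^d mod 167 for each divisor d in increasing order:
23^1 ≡ 23
23^2 ≡ 28
23^83 = 23^64·23^16·23^2·23^1 ≡ 166
23^166 = 23^128·23^32·23^4·23^2 ≡ 1  ← first divisor giving 1
The order is 166.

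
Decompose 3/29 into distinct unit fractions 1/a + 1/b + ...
1/10 + 1/290

Greedy algorithm:
3/29: ceiling(29/3) = 10, use 1/10
1/290: ceiling(290/1) = 290, use 1/290
Result: 3/29 = 1/10 + 1/290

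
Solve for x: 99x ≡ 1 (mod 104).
83

gcd(99, 104) = 1, so the inverse exists.
Extended Euclidean algorithm on (104, 99):
104 = 1 × 99 + 5  ⟹  5 = (1)·104 + (-1)·99
99 = 19 × 5 + 4  ⟹  4 = (-19)·104 + (20)·99
5 = 1 × 4 + 1  ⟹  1 = (20)·104 + (-21)·99
So (-21)·99 ≡ 1 (mod 104), i.e. 99^(-1) ≡ -21 ≡ 83 (mod 104).
Check: 99 × 83 = 8217 ≡ 1 (mod 104)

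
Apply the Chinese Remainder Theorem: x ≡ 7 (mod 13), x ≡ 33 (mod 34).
33

Using Chinese Remainder Theorem:
M = 13 × 34 = 442
M1 = 34, M2 = 13
y1 = 34^(-1) mod 13 = 5
y2 = 13^(-1) mod 34 = 21
x = (7×34×5 + 33×13×21) mod 442 = 33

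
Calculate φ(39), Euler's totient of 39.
24

39 = 3 × 13
φ(n) = n × ∏(1 - 1/p) for each prime p dividing n
φ(39) = 39 × (1 - 1/3) × (1 - 1/13) = 24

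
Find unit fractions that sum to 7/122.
1/18 + 1/549

Greedy algorithm:
7/122: ceiling(122/7) = 18, use 1/18
1/549: ceiling(549/1) = 549, use 1/549
Result: 7/122 = 1/18 + 1/549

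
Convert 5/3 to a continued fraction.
[1; 1, 2]

Euclidean algorithm steps:
5 = 1 × 3 + 2
3 = 1 × 2 + 1
2 = 2 × 1 + 0
Continued fraction: [1; 1, 2]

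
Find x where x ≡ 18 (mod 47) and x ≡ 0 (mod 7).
112

Using Chinese Remainder Theorem:
M = 47 × 7 = 329
M1 = 7, M2 = 47
y1 = 7^(-1) mod 47 = 27
y2 = 47^(-1) mod 7 = 3
x = (18×7×27 + 0×47×3) mod 329 = 112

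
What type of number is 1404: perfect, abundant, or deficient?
abundant

Proper divisors of 1404: sum = 1 + 2 + 3 + 4 + 6 + 9 + 12 + 13 + ... + 234 + 351 + 468 + 702 (23 divisors) = 2516
Since 2516 > 1404, 1404 is abundant.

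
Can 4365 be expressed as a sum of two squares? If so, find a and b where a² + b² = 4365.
3² + 66² (a=3, b=66)

Factorization: 4365 = 3^2 × 5 × 97
By Fermat: n is sum of two squares iff every prime p ≡ 3 (mod 4) appears to even power.
All primes ≡ 3 (mod 4) appear to even power.
Search a = 0, 1, 2, … for 4365 - a² a perfect square: first hit at a = 3: 4365 - 9 = 4356 = 66².
4365 = 3² + 66² = 9 + 4356 ✓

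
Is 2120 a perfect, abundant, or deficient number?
abundant

Proper divisors of 2120: sum = 1 + 2 + 4 + 5 + 8 + 10 + 20 + 40 + 53 + 106 + 212 + 265 + 424 + 530 + 1060 = 2740
Since 2740 > 2120, 2120 is abundant.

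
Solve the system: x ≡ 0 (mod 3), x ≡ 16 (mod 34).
84

Using Chinese Remainder Theorem:
M = 3 × 34 = 102
M1 = 34, M2 = 3
y1 = 34^(-1) mod 3 = 1
y2 = 3^(-1) mod 34 = 23
x = (0×34×1 + 16×3×23) mod 102 = 84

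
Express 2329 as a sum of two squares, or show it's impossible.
5² + 48² (a=5, b=48)

Factorization: 2329 = 17 × 137
By Fermat: n is sum of two squares iff every prime p ≡ 3 (mod 4) appears to even power.
All primes ≡ 3 (mod 4) appear to even power.
Search a = 0, 1, 2, … for 2329 - a² a perfect square: first hit at a = 5: 2329 - 25 = 2304 = 48².
2329 = 5² + 48² = 25 + 2304 ✓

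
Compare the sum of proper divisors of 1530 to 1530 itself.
abundant

Proper divisors of 1530: sum = 1 + 2 + 3 + 5 + 6 + 9 + 10 + 15 + ... + 255 + 306 + 510 + 765 (23 divisors) = 2682
Since 2682 > 1530, 1530 is abundant.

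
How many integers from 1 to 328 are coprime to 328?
160

328 = 2^3 × 41
φ(n) = n × ∏(1 - 1/p) for each prime p dividing n
φ(328) = 328 × (1 - 1/2) × (1 - 1/41) = 160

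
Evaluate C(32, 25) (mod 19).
6

Using Lucas' theorem:
Write n=32 and k=25 in base 19:
n in base 19: [1, 13]
k in base 19: [1, 6]
C(32,25) mod 19 = ∏ C(n_i, k_i) mod 19
Digit binomials (mod 19): C(1,1) = 1; C(13,6) = 1716 ≡ 6
Product: 1 × 6 = 6 ≡ 6 (mod 19)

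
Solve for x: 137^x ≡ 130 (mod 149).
50

Baby-step giant-step with step n = ⌈√149⌉ = 13.
Baby steps 137^j mod 149 (j:value) for j=0..12: 0:1, 1:137, 2:144, 3:60, 4:25, 5:147, 6:24, 7:10, 8:29, 9:99, 10:4, 11:101, 12:129.
Giant-step multiplier: 137^(-13) ≡ 137^(148-13) = 137^135 ≡ 131 (mod 149).
Giant steps γ_i = 130·131^i mod 149: γ_0=130, γ_1=44, γ_2=102, γ_3=101 (in table at j=11).
x = i·n + j = 3·13 + 11 = 50.
Check: 137^50 ≡ 130 (mod 149).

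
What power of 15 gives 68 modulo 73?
67

Baby-step giant-step with step n = ⌈√73⌉ = 9.
Baby steps 15^j mod 73 (j:value) for j=0..8: 0:1, 1:15, 2:6, 3:17, 4:36, 5:29, 6:70, 7:28, 8:55.
Giant-step multiplier: 15^(-9) ≡ 15^(72-9) = 15^63 ≡ 10 (mod 73).
Giant steps γ_i = 68·10^i mod 73: γ_0=68, γ_1=23, γ_2=11, γ_3=37, γ_4=5, γ_5=50, γ_6=62, γ_7=36 (in table at j=4).
x = i·n + j = 7·9 + 4 = 67.
Check: 15^67 ≡ 68 (mod 73).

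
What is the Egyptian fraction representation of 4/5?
1/2 + 1/4 + 1/20

Greedy algorithm:
4/5: ceiling(5/4) = 2, use 1/2
3/10: ceiling(10/3) = 4, use 1/4
1/20: ceiling(20/1) = 20, use 1/20
Result: 4/5 = 1/2 + 1/4 + 1/20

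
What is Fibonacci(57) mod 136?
66

Matrix identity: Q^n = [[F_(n+1), F_n], [F_n, F_(n-1)]] with Q = [[1,1],[1,0]].
n = 57 = 111001₂. Square-and-multiply, entries mod 136:
Q^1 = [[1,1],[1,0]]
Q^3 = (Q^1)²·Q = [[3,2],[2,1]]
Q^7 = (Q^3)²·Q = [[21,13],[13,8]]
Q^14 = (Q^7)² = [[66,105],[105,97]]
Q^28 = (Q^14)² = [[13,115],[115,34]]
Q^57 = (Q^28)²·Q = [[31,66],[66,101]]
F_57 mod 136 = Q^57[0][1] = 66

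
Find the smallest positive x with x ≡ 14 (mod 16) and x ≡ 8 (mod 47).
478

Using Chinese Remainder Theorem:
M = 16 × 47 = 752
M1 = 47, M2 = 16
y1 = 47^(-1) mod 16 = 15
y2 = 16^(-1) mod 47 = 3
x = (14×47×15 + 8×16×3) mod 752 = 478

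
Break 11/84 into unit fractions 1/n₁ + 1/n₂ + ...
1/8 + 1/168

Greedy algorithm:
11/84: ceiling(84/11) = 8, use 1/8
1/168: ceiling(168/1) = 168, use 1/168
Result: 11/84 = 1/8 + 1/168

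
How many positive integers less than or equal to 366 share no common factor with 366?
120

366 = 2 × 3 × 61
φ(n) = n × ∏(1 - 1/p) for each prime p dividing n
φ(366) = 366 × (1 - 1/2) × (1 - 1/3) × (1 - 1/61) = 120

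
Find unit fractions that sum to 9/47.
1/6 + 1/41 + 1/2313 + 1/8914302

Greedy algorithm:
9/47: ceiling(47/9) = 6, use 1/6
7/282: ceiling(282/7) = 41, use 1/41
5/11562: ceiling(11562/5) = 2313, use 1/2313
1/8914302: ceiling(8914302/1) = 8914302, use 1/8914302
Result: 9/47 = 1/6 + 1/41 + 1/2313 + 1/8914302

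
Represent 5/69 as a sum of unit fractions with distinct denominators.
1/14 + 1/966

Greedy algorithm:
5/69: ceiling(69/5) = 14, use 1/14
1/966: ceiling(966/1) = 966, use 1/966
Result: 5/69 = 1/14 + 1/966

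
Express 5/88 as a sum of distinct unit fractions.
1/18 + 1/792

Greedy algorithm:
5/88: ceiling(88/5) = 18, use 1/18
1/792: ceiling(792/1) = 792, use 1/792
Result: 5/88 = 1/18 + 1/792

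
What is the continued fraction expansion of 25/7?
[3; 1, 1, 3]

Euclidean algorithm steps:
25 = 3 × 7 + 4
7 = 1 × 4 + 3
4 = 1 × 3 + 1
3 = 3 × 1 + 0
Continued fraction: [3; 1, 1, 3]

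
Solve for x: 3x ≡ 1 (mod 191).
64

gcd(3, 191) = 1, so the inverse exists.
Extended Euclidean algorithm on (191, 3):
191 = 63 × 3 + 2  ⟹  2 = (1)·191 + (-63)·3
3 = 1 × 2 + 1  ⟹  1 = (-1)·191 + (64)·3
So (64)·3 ≡ 1 (mod 191), i.e. 3^(-1) ≡ 64 (mod 191).
Check: 3 × 64 = 192 ≡ 1 (mod 191)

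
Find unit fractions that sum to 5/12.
1/3 + 1/12

Greedy algorithm:
5/12: ceiling(12/5) = 3, use 1/3
1/12: ceiling(12/1) = 12, use 1/12
Result: 5/12 = 1/3 + 1/12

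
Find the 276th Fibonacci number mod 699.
288

Matrix identity: Q^n = [[F_(n+1), F_n], [F_n, F_(n-1)]] with Q = [[1,1],[1,0]].
n = 276 = 100010100₂. Square-and-multiply, entries mod 699:
Q^1 = [[1,1],[1,0]]
Q^2 = (Q^1)² = [[2,1],[1,1]]
Q^4 = (Q^2)² = [[5,3],[3,2]]
Q^8 = (Q^4)² = [[34,21],[21,13]]
Q^17 = (Q^8)²·Q = [[487,199],[199,288]]
Q^34 = (Q^17)² = [[665,445],[445,220]]
Q^69 = (Q^34)²·Q = [[254,665],[665,288]]
Q^138 = (Q^69)² = [[665,445],[445,220]]
Q^276 = (Q^138)² = [[665,288],[288,377]]
F_276 mod 699 = Q^276[0][1] = 288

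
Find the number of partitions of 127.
3913864295

p(n) counts ways to write n as a sum of positive integers (order ignored).
Euler's pentagonal recurrence: p(k) = p(k-1) + p(k-2) - p(k-5) - p(k-7) + p(k-12) + p(k-15) - ... (offsets j(3j∓1)/2, signs ++--, p(0)=1, p(<0)=0).
DP table for k = 0..126: p(0)=1, p(1)=1, p(2)=2, p(3)=3, p(4)=5, p(5)=7, p(6)=11, p(7)=15, p(8)=22, p(9)=30, p(10)=42, p(11)=56, p(12)=77, p(13)=101, p(14)=135, p(15)=176, p(16)=231, p(17)=297, p(18)=385, p(19)=490, p(20)=627, p(21)=792, p(22)=1002, p(23)=1255, p(24)=1575, p(25)=1958, p(26)=2436, p(27)=3010, p(28)=3718, p(29)=4565, p(30)=5604, p(31)=6842, p(32)=8349, p(33)=10143, p(34)=12310, p(35)=14883, p(36)=17977, p(37)=21637, p(38)=26015, p(39)=31185, p(40)=37338, p(41)=44583, p(42)=53174, p(43)=63261, p(44)=75175, p(45)=89134, p(46)=105558, p(47)=124754, p(48)=147273, p(49)=173525, p(50)=204226, p(51)=239943, p(52)=281589, p(53)=329931, p(54)=386155, p(55)=451276, p(56)=526823, p(57)=614154, p(58)=715220, p(59)=831820, p(60)=966467, p(61)=1121505, p(62)=1300156, p(63)=1505499, p(64)=1741630, p(65)=2012558, p(66)=2323520, p(67)=2679689, p(68)=3087735, p(69)=3554345, p(70)=4087968, p(71)=4697205, p(72)=5392783, p(73)=6185689, p(74)=7089500, p(75)=8118264, p(76)=9289091, p(77)=10619863, p(78)=12132164, p(79)=13848650, p(80)=15796476, p(81)=18004327, p(82)=20506255, p(83)=23338469, p(84)=26543660, p(85)=30167357, p(86)=34262962, p(87)=38887673, p(88)=44108109, p(89)=49995925, p(90)=56634173, p(91)=64112359, p(92)=72533807, p(93)=82010177, p(94)=92669720, p(95)=104651419, p(96)=118114304, p(97)=133230930, p(98)=150198136, p(99)=169229875, p(100)=190569292, p(101)=214481126, p(102)=241265379, p(103)=271248950, p(104)=304801365, p(105)=342325709, p(106)=384276336, p(107)=431149389, p(108)=483502844, p(109)=541946240, p(110)=607163746, p(111)=679903203, p(112)=761002156, p(113)=851376628, p(114)=952050665, p(115)=1064144451, p(116)=1188908248, p(117)=1327710076, p(118)=1482074143, p(119)=1653668665, p(120)=1844349560, p(121)=2056148051, p(122)=2291320912, p(123)=2552338241, p(124)=2841940500, p(125)=3163127352, p(126)=3519222692.
Final step: p(127) = p(126) + p(125) - p(122) - p(120) + p(115) + p(112) - p(105) - p(101) + p(92) + p(87) - p(76) - p(70) + p(57) + p(50) - p(35) - p(27) + p(10) + p(1)
= 3519222692 + 3163127352 - 2291320912 - 1844349560 + 1064144451 + 761002156 - 342325709 - 214481126 + 72533807 + 38887673 - 9289091 - 4087968 + 614154 + 204226 - 14883 - 3010 + 42 + 1
= 3913864295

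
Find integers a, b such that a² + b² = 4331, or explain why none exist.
Not possible

Factorization: 4331 = 61 × 71
By Fermat: n is sum of two squares iff every prime p ≡ 3 (mod 4) appears to even power.
Prime(s) ≡ 3 (mod 4) with odd exponent: [(71, 1)]
Therefore 4331 cannot be expressed as a² + b².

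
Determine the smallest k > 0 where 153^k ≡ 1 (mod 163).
162

163 is prime, so ord(153) divides φ(163) = 162.
Divisors of 162: 1, 2, 3, 6, 9, 18, 27, 54, 81, 162.
Repeated squaring: 153^1 ≡ 153, 153^2 ≡ 100, 153^4 ≡ 57, 153^8 ≡ 152, 153^16 ≡ 121, 153^32 ≡ 134, 153^64 ≡ 26, 153^128 ≡ 24 (mod 163).
Test 153^d mod 163 for each divisor d in increasing order:
153^1 ≡ 153
153^2 ≡ 100
153^3 = 153^2·153^1 ≡ 141
153^6 = 153^4·153^2 ≡ 158
153^9 = 153^8·153^1 ≡ 110
153^18 = 153^16·153^2 ≡ 38
153^27 = 153^16·153^8·153^2·153^1 ≡ 105
153^54 = 153^32·153^16·153^4·153^2 ≡ 104
153^81 = 153^64·153^16·153^1 ≡ 162
153^162 = 153^128·153^32·153^2 ≡ 1  ← first divisor giving 1
The order is 162.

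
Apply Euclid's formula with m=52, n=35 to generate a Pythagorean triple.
(1479, 3640, 3929)

Euclid's formula: a = m² - n², b = 2mn, c = m² + n²
m = 52, n = 35
a = 52² - 35² = 2704 - 1225 = 1479
b = 2 × 52 × 35 = 3640
c = 52² + 35² = 2704 + 1225 = 3929
Verification: 1479² + 3640² = 2187441 + 13249600 = 15437041 = 3929² ✓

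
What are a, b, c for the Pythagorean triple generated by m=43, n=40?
(249, 3440, 3449)

Euclid's formula: a = m² - n², b = 2mn, c = m² + n²
m = 43, n = 40
a = 43² - 40² = 1849 - 1600 = 249
b = 2 × 43 × 40 = 3440
c = 43² + 40² = 1849 + 1600 = 3449
Verification: 249² + 3440² = 62001 + 11833600 = 11895601 = 3449² ✓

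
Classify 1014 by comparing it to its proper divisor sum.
abundant

Proper divisors of 1014: sum = 1 + 2 + 3 + 6 + 13 + 26 + 39 + 78 + 169 + 338 + 507 = 1182
Since 1182 > 1014, 1014 is abundant.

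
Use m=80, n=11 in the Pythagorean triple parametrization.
(6279, 1760, 6521)

Euclid's formula: a = m² - n², b = 2mn, c = m² + n²
m = 80, n = 11
a = 80² - 11² = 6400 - 121 = 6279
b = 2 × 80 × 11 = 1760
c = 80² + 11² = 6400 + 121 = 6521
Verification: 6279² + 1760² = 39425841 + 3097600 = 42523441 = 6521² ✓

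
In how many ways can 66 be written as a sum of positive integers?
2323520

p(n) counts ways to write n as a sum of positive integers (order ignored).
Euler's pentagonal recurrence: p(k) = p(k-1) + p(k-2) - p(k-5) - p(k-7) + p(k-12) + p(k-15) - ... (offsets j(3j∓1)/2, signs ++--, p(0)=1, p(<0)=0).
DP table for k = 0..65: p(0)=1, p(1)=1, p(2)=2, p(3)=3, p(4)=5, p(5)=7, p(6)=11, p(7)=15, p(8)=22, p(9)=30, p(10)=42, p(11)=56, p(12)=77, p(13)=101, p(14)=135, p(15)=176, p(16)=231, p(17)=297, p(18)=385, p(19)=490, p(20)=627, p(21)=792, p(22)=1002, p(23)=1255, p(24)=1575, p(25)=1958, p(26)=2436, p(27)=3010, p(28)=3718, p(29)=4565, p(30)=5604, p(31)=6842, p(32)=8349, p(33)=10143, p(34)=12310, p(35)=14883, p(36)=17977, p(37)=21637, p(38)=26015, p(39)=31185, p(40)=37338, p(41)=44583, p(42)=53174, p(43)=63261, p(44)=75175, p(45)=89134, p(46)=105558, p(47)=124754, p(48)=147273, p(49)=173525, p(50)=204226, p(51)=239943, p(52)=281589, p(53)=329931, p(54)=386155, p(55)=451276, p(56)=526823, p(57)=614154, p(58)=715220, p(59)=831820, p(60)=966467, p(61)=1121505, p(62)=1300156, p(63)=1505499, p(64)=1741630, p(65)=2012558.
Final step: p(66) = p(65) + p(64) - p(61) - p(59) + p(54) + p(51) - p(44) - p(40) + p(31) + p(26) - p(15) - p(9)
= 2012558 + 1741630 - 1121505 - 831820 + 386155 + 239943 - 75175 - 37338 + 6842 + 2436 - 176 - 30
= 2323520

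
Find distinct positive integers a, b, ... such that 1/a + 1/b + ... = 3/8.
1/3 + 1/24

Greedy algorithm:
3/8: ceiling(8/3) = 3, use 1/3
1/24: ceiling(24/1) = 24, use 1/24
Result: 3/8 = 1/3 + 1/24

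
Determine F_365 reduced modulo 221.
209

Matrix identity: Q^n = [[F_(n+1), F_n], [F_n, F_(n-1)]] with Q = [[1,1],[1,0]].
n = 365 = 101101101₂. Square-and-multiply, entries mod 221:
Q^1 = [[1,1],[1,0]]
Q^2 = (Q^1)² = [[2,1],[1,1]]
Q^5 = (Q^2)²·Q = [[8,5],[5,3]]
Q^11 = (Q^5)²·Q = [[144,89],[89,55]]
Q^22 = (Q^11)² = [[148,31],[31,117]]
Q^45 = (Q^22)²·Q = [[140,102],[102,38]]
Q^91 = (Q^45)²·Q = [[203,169],[169,34]]
Q^182 = (Q^91)² = [[155,52],[52,103]]
Q^365 = (Q^182)²·Q = [[144,209],[209,156]]
F_365 mod 221 = Q^365[0][1] = 209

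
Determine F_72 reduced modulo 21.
0

Matrix identity: Q^n = [[F_(n+1), F_n], [F_n, F_(n-1)]] with Q = [[1,1],[1,0]].
n = 72 = 1001000₂. Square-and-multiply, entries mod 21:
Q^1 = [[1,1],[1,0]]
Q^2 = (Q^1)² = [[2,1],[1,1]]
Q^4 = (Q^2)² = [[5,3],[3,2]]
Q^9 = (Q^4)²·Q = [[13,13],[13,0]]
Q^18 = (Q^9)² = [[2,1],[1,1]]
Q^36 = (Q^18)² = [[5,3],[3,2]]
Q^72 = (Q^36)² = [[13,0],[0,13]]
F_72 mod 21 = Q^72[0][1] = 0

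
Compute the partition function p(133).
7346629512

p(n) counts ways to write n as a sum of positive integers (order ignored).
Euler's pentagonal recurrence: p(k) = p(k-1) + p(k-2) - p(k-5) - p(k-7) + p(k-12) + p(k-15) - ... (offsets j(3j∓1)/2, signs ++--, p(0)=1, p(<0)=0).
DP table for k = 0..132: p(0)=1, p(1)=1, p(2)=2, p(3)=3, p(4)=5, p(5)=7, p(6)=11, p(7)=15, p(8)=22, p(9)=30, p(10)=42, p(11)=56, p(12)=77, p(13)=101, p(14)=135, p(15)=176, p(16)=231, p(17)=297, p(18)=385, p(19)=490, p(20)=627, p(21)=792, p(22)=1002, p(23)=1255, p(24)=1575, p(25)=1958, p(26)=2436, p(27)=3010, p(28)=3718, p(29)=4565, p(30)=5604, p(31)=6842, p(32)=8349, p(33)=10143, p(34)=12310, p(35)=14883, p(36)=17977, p(37)=21637, p(38)=26015, p(39)=31185, p(40)=37338, p(41)=44583, p(42)=53174, p(43)=63261, p(44)=75175, p(45)=89134, p(46)=105558, p(47)=124754, p(48)=147273, p(49)=173525, p(50)=204226, p(51)=239943, p(52)=281589, p(53)=329931, p(54)=386155, p(55)=451276, p(56)=526823, p(57)=614154, p(58)=715220, p(59)=831820, p(60)=966467, p(61)=1121505, p(62)=1300156, p(63)=1505499, p(64)=1741630, p(65)=2012558, p(66)=2323520, p(67)=2679689, p(68)=3087735, p(69)=3554345, p(70)=4087968, p(71)=4697205, p(72)=5392783, p(73)=6185689, p(74)=7089500, p(75)=8118264, p(76)=9289091, p(77)=10619863, p(78)=12132164, p(79)=13848650, p(80)=15796476, p(81)=18004327, p(82)=20506255, p(83)=23338469, p(84)=26543660, p(85)=30167357, p(86)=34262962, p(87)=38887673, p(88)=44108109, p(89)=49995925, p(90)=56634173, p(91)=64112359, p(92)=72533807, p(93)=82010177, p(94)=92669720, p(95)=104651419, p(96)=118114304, p(97)=133230930, p(98)=150198136, p(99)=169229875, p(100)=190569292, p(101)=214481126, p(102)=241265379, p(103)=271248950, p(104)=304801365, p(105)=342325709, p(106)=384276336, p(107)=431149389, p(108)=483502844, p(109)=541946240, p(110)=607163746, p(111)=679903203, p(112)=761002156, p(113)=851376628, p(114)=952050665, p(115)=1064144451, p(116)=1188908248, p(117)=1327710076, p(118)=1482074143, p(119)=1653668665, p(120)=1844349560, p(121)=2056148051, p(122)=2291320912, p(123)=2552338241, p(124)=2841940500, p(125)=3163127352, p(126)=3519222692, p(127)=3913864295, p(128)=4351078600, p(129)=4835271870, p(130)=5371315400, p(131)=5964539504, p(132)=6620830889.
Final step: p(133) = p(132) + p(131) - p(128) - p(126) + p(121) + p(118) - p(111) - p(107) + p(98) + p(93) - p(82) - p(76) + p(63) + p(56) - p(41) - p(33) + p(16) + p(7)
= 6620830889 + 5964539504 - 4351078600 - 3519222692 + 2056148051 + 1482074143 - 679903203 - 431149389 + 150198136 + 82010177 - 20506255 - 9289091 + 1505499 + 526823 - 44583 - 10143 + 231 + 15
= 7346629512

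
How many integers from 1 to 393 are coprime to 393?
260

393 = 3 × 131
φ(n) = n × ∏(1 - 1/p) for each prime p dividing n
φ(393) = 393 × (1 - 1/3) × (1 - 1/131) = 260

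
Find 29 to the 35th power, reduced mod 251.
188

Repeated squaring. Binary of 35 = 100011.
29^1 ≡ 29 (mod 251); 29^2 ≡ 88 (mod 251); 29^4 ≡ 214 (mod 251); 29^8 ≡ 114 (mod 251); 29^16 ≡ 195 (mod 251); 29^32 ≡ 124 (mod 251)
29^35 = 29^1 × 29^2 × 29^32 ≡ 188 (mod 251)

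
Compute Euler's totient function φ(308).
120

308 = 2^2 × 7 × 11
φ(n) = n × ∏(1 - 1/p) for each prime p dividing n
φ(308) = 308 × (1 - 1/2) × (1 - 1/7) × (1 - 1/11) = 120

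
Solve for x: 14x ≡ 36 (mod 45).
x ≡ 9 (mod 45)

gcd(14, 45) = 1, which divides 36, so solutions exist.
Find 14^(-1) mod 45 by the extended Euclidean algorithm:
45 = 3 × 14 + 3  ⟹  3 = (1)·45 + (-3)·14
14 = 4 × 3 + 2  ⟹  2 = (-4)·45 + (13)·14
3 = 1 × 2 + 1  ⟹  1 = (5)·45 + (-16)·14
So (-16)·14 ≡ 1 (mod 45), i.e. 14^(-1) ≡ -16 ≡ 29 (mod 45).
x ≡ 29 × 36 = 1044 ≡ 9 (mod 45).
Check: 14 × 9 = 126 ≡ 36 (mod 45).
Unique solution: x ≡ 9 (mod 45)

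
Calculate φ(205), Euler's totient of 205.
160

205 = 5 × 41
φ(n) = n × ∏(1 - 1/p) for each prime p dividing n
φ(205) = 205 × (1 - 1/5) × (1 - 1/41) = 160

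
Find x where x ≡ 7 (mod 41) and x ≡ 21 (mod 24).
909

Using Chinese Remainder Theorem:
M = 41 × 24 = 984
M1 = 24, M2 = 41
y1 = 24^(-1) mod 41 = 12
y2 = 41^(-1) mod 24 = 17
x = (7×24×12 + 21×41×17) mod 984 = 909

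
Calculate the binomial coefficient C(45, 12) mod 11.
4

Using Lucas' theorem:
Write n=45 and k=12 in base 11:
n in base 11: [4, 1]
k in base 11: [1, 1]
C(45,12) mod 11 = ∏ C(n_i, k_i) mod 11
Digit binomials (mod 11): C(4,1) = 4; C(1,1) = 1
Product: 4 × 1 = 4 ≡ 4 (mod 11)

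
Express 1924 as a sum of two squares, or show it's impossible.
18² + 40² (a=18, b=40)

Factorization: 1924 = 2^2 × 13 × 37
By Fermat: n is sum of two squares iff every prime p ≡ 3 (mod 4) appears to even power.
All primes ≡ 3 (mod 4) appear to even power.
Search a = 0, 1, 2, … for 1924 - a² a perfect square: first hit at a = 18: 1924 - 324 = 1600 = 40².
1924 = 18² + 40² = 324 + 1600 ✓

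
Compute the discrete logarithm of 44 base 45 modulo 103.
29

Baby-step giant-step with step n = ⌈√103⌉ = 11.
Baby steps 45^j mod 103 (j:value) for j=0..10: 0:1, 1:45, 2:68, 3:73, 4:92, 5:20, 6:76, 7:21, 8:18, 9:89, 10:91.
Giant-step multiplier: 45^(-11) ≡ 45^(102-11) = 45^91 ≡ 70 (mod 103).
Giant steps γ_i = 44·70^i mod 103: γ_0=44, γ_1=93, γ_2=21 (in table at j=7).
x = i·n + j = 2·11 + 7 = 29.
Check: 45^29 ≡ 44 (mod 103).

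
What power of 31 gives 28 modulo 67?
23

Baby-step giant-step with step n = ⌈√67⌉ = 9.
Baby steps 31^j mod 67 (j:value) for j=0..8: 0:1, 1:31, 2:23, 3:43, 4:60, 5:51, 6:40, 7:34, 8:49.
Giant-step multiplier: 31^(-9) ≡ 31^(66-9) = 31^57 ≡ 3 (mod 67).
Giant steps γ_i = 28·3^i mod 67: γ_0=28, γ_1=17, γ_2=51 (in table at j=5).
x = i·n + j = 2·9 + 5 = 23.
Check: 31^23 ≡ 28 (mod 67).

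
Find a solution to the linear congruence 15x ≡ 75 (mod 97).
x ≡ 5 (mod 97)

gcd(15, 97) = 1, which divides 75, so solutions exist.
Find 15^(-1) mod 97 by the extended Euclidean algorithm:
97 = 6 × 15 + 7  ⟹  7 = (1)·97 + (-6)·15
15 = 2 × 7 + 1  ⟹  1 = (-2)·97 + (13)·15
So (13)·15 ≡ 1 (mod 97), i.e. 15^(-1) ≡ 13 (mod 97).
x ≡ 13 × 75 = 975 ≡ 5 (mod 97).
Check: 15 × 5 = 75 ≡ 75 (mod 97).
Unique solution: x ≡ 5 (mod 97)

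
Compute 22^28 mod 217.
204

Repeated squaring. Binary of 28 = 11100.
22^1 ≡ 22 (mod 217); 22^2 ≡ 50 (mod 217); 22^4 ≡ 113 (mod 217); 22^8 ≡ 183 (mod 217); 22^16 ≡ 71 (mod 217)
22^28 = 22^4 × 22^8 × 22^16 ≡ 204 (mod 217)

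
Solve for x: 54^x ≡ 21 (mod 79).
30

Baby-step giant-step with step n = ⌈√79⌉ = 9.
Baby steps 54^j mod 79 (j:value) for j=0..8: 0:1, 1:54, 2:72, 3:17, 4:49, 5:39, 6:52, 7:43, 8:31.
Giant-step multiplier: 54^(-9) ≡ 54^(78-9) = 54^69 ≡ 58 (mod 79).
Giant steps γ_i = 21·58^i mod 79: γ_0=21, γ_1=33, γ_2=18, γ_3=17 (in table at j=3).
x = i·n + j = 3·9 + 3 = 30.
Check: 54^30 ≡ 21 (mod 79).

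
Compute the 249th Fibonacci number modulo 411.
97

Matrix identity: Q^n = [[F_(n+1), F_n], [F_n, F_(n-1)]] with Q = [[1,1],[1,0]].
n = 249 = 11111001₂. Square-and-multiply, entries mod 411:
Q^1 = [[1,1],[1,0]]
Q^3 = (Q^1)²·Q = [[3,2],[2,1]]
Q^7 = (Q^3)²·Q = [[21,13],[13,8]]
Q^15 = (Q^7)²·Q = [[165,199],[199,377]]
Q^31 = (Q^15)²·Q = [[9,244],[244,176]]
Q^62 = (Q^31)² = [[22,341],[341,92]]
Q^124 = (Q^62)² = [[41,240],[240,212]]
Q^249 = (Q^124)²·Q = [[400,97],[97,303]]
F_249 mod 411 = Q^249[0][1] = 97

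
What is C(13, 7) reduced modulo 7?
1

Using Lucas' theorem:
Write n=13 and k=7 in base 7:
n in base 7: [1, 6]
k in base 7: [1, 0]
C(13,7) mod 7 = ∏ C(n_i, k_i) mod 7
Digit binomials (mod 7): C(1,1) = 1; C(6,0) = 1
Product: 1 × 1 = 1 ≡ 1 (mod 7)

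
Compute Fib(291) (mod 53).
25

Matrix identity: Q^n = [[F_(n+1), F_n], [F_n, F_(n-1)]] with Q = [[1,1],[1,0]].
n = 291 = 100100011₂. Square-and-multiply, entries mod 53:
Q^1 = [[1,1],[1,0]]
Q^2 = (Q^1)² = [[2,1],[1,1]]
Q^4 = (Q^2)² = [[5,3],[3,2]]
Q^9 = (Q^4)²·Q = [[2,34],[34,21]]
Q^18 = (Q^9)² = [[47,40],[40,7]]
Q^36 = (Q^18)² = [[46,40],[40,6]]
Q^72 = (Q^36)² = [[6,13],[13,46]]
Q^145 = (Q^72)²·Q = [[33,46],[46,40]]
Q^291 = (Q^145)²·Q = [[44,25],[25,19]]
F_291 mod 53 = Q^291[0][1] = 25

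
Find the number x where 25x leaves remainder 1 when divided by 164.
105

gcd(25, 164) = 1, so the inverse exists.
Extended Euclidean algorithm on (164, 25):
164 = 6 × 25 + 14  ⟹  14 = (1)·164 + (-6)·25
25 = 1 × 14 + 11  ⟹  11 = (-1)·164 + (7)·25
14 = 1 × 11 + 3  ⟹  3 = (2)·164 + (-13)·25
11 = 3 × 3 + 2  ⟹  2 = (-7)·164 + (46)·25
3 = 1 × 2 + 1  ⟹  1 = (9)·164 + (-59)·25
So (-59)·25 ≡ 1 (mod 164), i.e. 25^(-1) ≡ -59 ≡ 105 (mod 164).
Check: 25 × 105 = 2625 ≡ 1 (mod 164)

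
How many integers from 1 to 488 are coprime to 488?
240

488 = 2^3 × 61
φ(n) = n × ∏(1 - 1/p) for each prime p dividing n
φ(488) = 488 × (1 - 1/2) × (1 - 1/61) = 240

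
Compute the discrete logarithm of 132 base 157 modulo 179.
69

Baby-step giant-step with step n = ⌈√179⌉ = 14.
Baby steps 157^j mod 179 (j:value) for j=0..13: 0:1, 1:157, 2:126, 3:92, 4:124, 5:136, 6:51, 7:131, 8:161, 9:38, 10:59, 11:134, 12:95, 13:58.
Giant-step multiplier: 157^(-14) ≡ 157^(178-14) = 157^164 ≡ 70 (mod 179).
Giant steps γ_i = 132·70^i mod 179: γ_0=132, γ_1=111, γ_2=73, γ_3=98, γ_4=58 (in table at j=13).
x = i·n + j = 4·14 + 13 = 69.
Check: 157^69 ≡ 132 (mod 179).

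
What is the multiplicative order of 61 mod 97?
3

97 is prime, so ord(61) divides φ(97) = 96.
Divisors of 96: 1, 2, 3, 4, 6, 8, 12, 16, 24, 32, 48, 96.
Repeated squaring: 61^1 ≡ 61, 61^2 ≡ 35, 61^4 ≡ 61, 61^8 ≡ 35, 61^16 ≡ 61, 61^32 ≡ 35, 61^64 ≡ 61 (mod 97).
Test 61^d mod 97 for each divisor d in increasing order:
61^1 ≡ 61
61^2 ≡ 35
61^3 = 61^2·61^1 ≡ 1  ← first divisor giving 1
The order is 3.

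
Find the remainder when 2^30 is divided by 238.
64

Repeated squaring. Binary of 30 = 11110.
2^1 ≡ 2 (mod 238); 2^2 ≡ 4 (mod 238); 2^4 ≡ 16 (mod 238); 2^8 ≡ 18 (mod 238); 2^16 ≡ 86 (mod 238)
2^30 = 2^2 × 2^4 × 2^8 × 2^16 ≡ 64 (mod 238)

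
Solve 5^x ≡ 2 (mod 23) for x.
2

Baby-step giant-step with step n = ⌈√23⌉ = 5.
Baby steps 5^j mod 23 (j:value) for j=0..4: 0:1, 1:5, 2:2, 3:10, 4:4.
h = 2 is already in the table at j=2, so x = 2.
Check: 5^2 ≡ 2 (mod 23).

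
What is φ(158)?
78

158 = 2 × 79
φ(n) = n × ∏(1 - 1/p) for each prime p dividing n
φ(158) = 158 × (1 - 1/2) × (1 - 1/79) = 78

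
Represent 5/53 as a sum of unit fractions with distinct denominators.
1/11 + 1/292 + 1/170236

Greedy algorithm:
5/53: ceiling(53/5) = 11, use 1/11
2/583: ceiling(583/2) = 292, use 1/292
1/170236: ceiling(170236/1) = 170236, use 1/170236
Result: 5/53 = 1/11 + 1/292 + 1/170236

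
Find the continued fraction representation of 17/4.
[4; 4]

Euclidean algorithm steps:
17 = 4 × 4 + 1
4 = 4 × 1 + 0
Continued fraction: [4; 4]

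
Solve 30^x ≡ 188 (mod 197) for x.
176

Baby-step giant-step with step n = ⌈√197⌉ = 15.
Baby steps 30^j mod 197 (j:value) for j=0..14: 0:1, 1:30, 2:112, 3:11, 4:133, 5:50, 6:121, 7:84, 8:156, 9:149, 10:136, 11:140, 12:63, 13:117, 14:161.
Giant-step multiplier: 30^(-15) ≡ 30^(196-15) = 30^181 ≡ 141 (mod 197).
Giant steps γ_i = 188·141^i mod 197: γ_0=188, γ_1=110, γ_2=144, γ_3=13, γ_4=60, γ_5=186, γ_6=25, γ_7=176, γ_8=191, γ_9=139, γ_10=96, γ_11=140 (in table at j=11).
x = i·n + j = 11·15 + 11 = 176.
Check: 30^176 ≡ 188 (mod 197).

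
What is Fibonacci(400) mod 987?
0

Matrix identity: Q^n = [[F_(n+1), F_n], [F_n, F_(n-1)]] with Q = [[1,1],[1,0]].
n = 400 = 110010000₂. Square-and-multiply, entries mod 987:
Q^1 = [[1,1],[1,0]]
Q^3 = (Q^1)²·Q = [[3,2],[2,1]]
Q^6 = (Q^3)² = [[13,8],[8,5]]
Q^12 = (Q^6)² = [[233,144],[144,89]]
Q^25 = (Q^12)²·Q = [[979,13],[13,966]]
Q^50 = (Q^25)² = [[233,610],[610,610]]
Q^100 = (Q^50)² = [[5,3],[3,2]]
Q^200 = (Q^100)² = [[34,21],[21,13]]
Q^400 = (Q^200)² = [[610,0],[0,610]]
F_400 mod 987 = Q^400[0][1] = 0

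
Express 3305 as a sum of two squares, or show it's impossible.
13² + 56² (a=13, b=56)

Factorization: 3305 = 5 × 661
By Fermat: n is sum of two squares iff every prime p ≡ 3 (mod 4) appears to even power.
All primes ≡ 3 (mod 4) appear to even power.
Search a = 0, 1, 2, … for 3305 - a² a perfect square: first hit at a = 13: 3305 - 169 = 3136 = 56².
3305 = 13² + 56² = 169 + 3136 ✓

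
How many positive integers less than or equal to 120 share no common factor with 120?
32

120 = 2^3 × 3 × 5
φ(n) = n × ∏(1 - 1/p) for each prime p dividing n
φ(120) = 120 × (1 - 1/2) × (1 - 1/3) × (1 - 1/5) = 32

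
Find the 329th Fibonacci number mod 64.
45

Matrix identity: Q^n = [[F_(n+1), F_n], [F_n, F_(n-1)]] with Q = [[1,1],[1,0]].
n = 329 = 101001001₂. Square-and-multiply, entries mod 64:
Q^1 = [[1,1],[1,0]]
Q^2 = (Q^1)² = [[2,1],[1,1]]
Q^5 = (Q^2)²·Q = [[8,5],[5,3]]
Q^10 = (Q^5)² = [[25,55],[55,34]]
Q^20 = (Q^10)² = [[2,45],[45,21]]
Q^41 = (Q^20)²·Q = [[56,45],[45,11]]
Q^82 = (Q^41)² = [[41,7],[7,34]]
Q^164 = (Q^82)² = [[2,13],[13,53]]
Q^329 = (Q^164)²·Q = [[56,45],[45,11]]
F_329 mod 64 = Q^329[0][1] = 45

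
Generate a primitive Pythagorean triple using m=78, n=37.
(4715, 5772, 7453)

Euclid's formula: a = m² - n², b = 2mn, c = m² + n²
m = 78, n = 37
a = 78² - 37² = 6084 - 1369 = 4715
b = 2 × 78 × 37 = 5772
c = 78² + 37² = 6084 + 1369 = 7453
Verification: 4715² + 5772² = 22231225 + 33315984 = 55547209 = 7453² ✓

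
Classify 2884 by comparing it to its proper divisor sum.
abundant

Proper divisors of 2884: sum = 1 + 2 + 4 + 7 + 14 + 28 + 103 + 206 + 412 + 721 + 1442 = 2940
Since 2940 > 2884, 2884 is abundant.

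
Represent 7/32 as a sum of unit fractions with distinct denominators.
1/5 + 1/54 + 1/4320

Greedy algorithm:
7/32: ceiling(32/7) = 5, use 1/5
3/160: ceiling(160/3) = 54, use 1/54
1/4320: ceiling(4320/1) = 4320, use 1/4320
Result: 7/32 = 1/5 + 1/54 + 1/4320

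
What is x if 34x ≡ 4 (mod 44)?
x ≡ 4 (mod 22)

gcd(34, 44) = 2, which divides 4, so solutions exist.
Divide through by 2: 17x ≡ 2 (mod 22).
Find 17^(-1) mod 22 by the extended Euclidean algorithm:
22 = 1 × 17 + 5  ⟹  5 = (1)·22 + (-1)·17
17 = 3 × 5 + 2  ⟹  2 = (-3)·22 + (4)·17
5 = 2 × 2 + 1  ⟹  1 = (7)·22 + (-9)·17
So (-9)·17 ≡ 1 (mod 22), i.e. 17^(-1) ≡ -9 ≡ 13 (mod 22).
x ≡ 13 × 2 = 26 ≡ 4 (mod 22).
Check: 34 × 4 = 136 ≡ 4 (mod 44).
x ≡ 4 (mod 22), giving 2 solutions mod 44.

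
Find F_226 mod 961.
925

Matrix identity: Q^n = [[F_(n+1), F_n], [F_n, F_(n-1)]] with Q = [[1,1],[1,0]].
n = 226 = 11100010₂. Square-and-multiply, entries mod 961:
Q^1 = [[1,1],[1,0]]
Q^3 = (Q^1)²·Q = [[3,2],[2,1]]
Q^7 = (Q^3)²·Q = [[21,13],[13,8]]
Q^14 = (Q^7)² = [[610,377],[377,233]]
Q^28 = (Q^14)² = [[94,681],[681,374]]
Q^56 = (Q^28)² = [[746,617],[617,129]]
Q^113 = (Q^56)²·Q = [[23,230],[230,754]]
Q^226 = (Q^113)² = [[574,925],[925,610]]
F_226 mod 961 = Q^226[0][1] = 925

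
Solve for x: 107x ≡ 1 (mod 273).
74

gcd(107, 273) = 1, so the inverse exists.
Extended Euclidean algorithm on (273, 107):
273 = 2 × 107 + 59  ⟹  59 = (1)·273 + (-2)·107
107 = 1 × 59 + 48  ⟹  48 = (-1)·273 + (3)·107
59 = 1 × 48 + 11  ⟹  11 = (2)·273 + (-5)·107
48 = 4 × 11 + 4  ⟹  4 = (-9)·273 + (23)·107
11 = 2 × 4 + 3  ⟹  3 = (20)·273 + (-51)·107
4 = 1 × 3 + 1  ⟹  1 = (-29)·273 + (74)·107
So (74)·107 ≡ 1 (mod 273), i.e. 107^(-1) ≡ 74 (mod 273).
Check: 107 × 74 = 7918 ≡ 1 (mod 273)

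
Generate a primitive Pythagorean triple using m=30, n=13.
(731, 780, 1069)

Euclid's formula: a = m² - n², b = 2mn, c = m² + n²
m = 30, n = 13
a = 30² - 13² = 900 - 169 = 731
b = 2 × 30 × 13 = 780
c = 30² + 13² = 900 + 169 = 1069
Verification: 731² + 780² = 534361 + 608400 = 1142761 = 1069² ✓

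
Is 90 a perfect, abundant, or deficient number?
abundant

Proper divisors of 90: sum = 1 + 2 + 3 + 5 + 6 + 9 + 10 + 15 + 18 + 30 + 45 = 144
Since 144 > 90, 90 is abundant.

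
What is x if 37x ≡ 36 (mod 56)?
x ≡ 4 (mod 56)

gcd(37, 56) = 1, which divides 36, so solutions exist.
Find 37^(-1) mod 56 by the extended Euclidean algorithm:
56 = 1 × 37 + 19  ⟹  19 = (1)·56 + (-1)·37
37 = 1 × 19 + 18  ⟹  18 = (-1)·56 + (2)·37
19 = 1 × 18 + 1  ⟹  1 = (2)·56 + (-3)·37
So (-3)·37 ≡ 1 (mod 56), i.e. 37^(-1) ≡ -3 ≡ 53 (mod 56).
x ≡ 53 × 36 = 1908 ≡ 4 (mod 56).
Check: 37 × 4 = 148 ≡ 36 (mod 56).
Unique solution: x ≡ 4 (mod 56)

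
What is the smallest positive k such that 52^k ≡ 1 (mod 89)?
8

89 is prime, so ord(52) divides φ(89) = 88.
Divisors of 88: 1, 2, 4, 8, 11, 22, 44, 88.
Repeated squaring: 52^1 ≡ 52, 52^2 ≡ 34, 52^4 ≡ 88, 52^8 ≡ 1, 52^16 ≡ 1, 52^32 ≡ 1, 52^64 ≡ 1 (mod 89).
Test 52^d mod 89 for each divisor d in increasing order:
52^1 ≡ 52
52^2 ≡ 34
52^4 ≡ 88
52^8 ≡ 1  ← first divisor giving 1
The order is 8.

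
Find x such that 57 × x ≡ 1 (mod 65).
8

gcd(57, 65) = 1, so the inverse exists.
Extended Euclidean algorithm on (65, 57):
65 = 1 × 57 + 8  ⟹  8 = (1)·65 + (-1)·57
57 = 7 × 8 + 1  ⟹  1 = (-7)·65 + (8)·57
So (8)·57 ≡ 1 (mod 65), i.e. 57^(-1) ≡ 8 (mod 65).
Check: 57 × 8 = 456 ≡ 1 (mod 65)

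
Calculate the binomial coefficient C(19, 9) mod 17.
0

Using Lucas' theorem:
Write n=19 and k=9 in base 17:
n in base 17: [1, 2]
k in base 17: [0, 9]
C(19,9) mod 17 = ∏ C(n_i, k_i) mod 17
Digit binomials (mod 17): C(1,0) = 1; C(2,9) = 0 (k_i > n_i)
Product: 1 × 0 = 0 ≡ 0 (mod 17)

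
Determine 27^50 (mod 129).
102

Repeated squaring. Binary of 50 = 110010.
27^1 ≡ 27 (mod 129); 27^2 ≡ 84 (mod 129); 27^4 ≡ 90 (mod 129); 27^8 ≡ 102 (mod 129); 27^16 ≡ 84 (mod 129); 27^32 ≡ 90 (mod 129)
27^50 = 27^2 × 27^16 × 27^32 ≡ 102 (mod 129)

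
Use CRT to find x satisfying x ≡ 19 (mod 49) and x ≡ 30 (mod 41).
1342

Using Chinese Remainder Theorem:
M = 49 × 41 = 2009
M1 = 41, M2 = 49
y1 = 41^(-1) mod 49 = 6
y2 = 49^(-1) mod 41 = 36
x = (19×41×6 + 30×49×36) mod 2009 = 1342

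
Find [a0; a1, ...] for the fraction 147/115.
[1; 3, 1, 1, 2, 6]

Euclidean algorithm steps:
147 = 1 × 115 + 32
115 = 3 × 32 + 19
32 = 1 × 19 + 13
19 = 1 × 13 + 6
13 = 2 × 6 + 1
6 = 6 × 1 + 0
Continued fraction: [1; 3, 1, 1, 2, 6]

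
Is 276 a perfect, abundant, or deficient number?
abundant

Proper divisors of 276: sum = 1 + 2 + 3 + 4 + 6 + 12 + 23 + 46 + 69 + 92 + 138 = 396
Since 396 > 276, 276 is abundant.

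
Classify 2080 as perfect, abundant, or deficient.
abundant

Proper divisors of 2080: sum = 1 + 2 + 4 + 5 + 8 + 10 + 13 + 16 + ... + 260 + 416 + 520 + 1040 (23 divisors) = 3212
Since 3212 > 2080, 2080 is abundant.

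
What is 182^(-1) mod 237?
56

gcd(182, 237) = 1, so the inverse exists.
Extended Euclidean algorithm on (237, 182):
237 = 1 × 182 + 55  ⟹  55 = (1)·237 + (-1)·182
182 = 3 × 55 + 17  ⟹  17 = (-3)·237 + (4)·182
55 = 3 × 17 + 4  ⟹  4 = (10)·237 + (-13)·182
17 = 4 × 4 + 1  ⟹  1 = (-43)·237 + (56)·182
So (56)·182 ≡ 1 (mod 237), i.e. 182^(-1) ≡ 56 (mod 237).
Check: 182 × 56 = 10192 ≡ 1 (mod 237)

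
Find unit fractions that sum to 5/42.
1/9 + 1/126

Greedy algorithm:
5/42: ceiling(42/5) = 9, use 1/9
1/126: ceiling(126/1) = 126, use 1/126
Result: 5/42 = 1/9 + 1/126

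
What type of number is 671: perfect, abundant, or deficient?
deficient

Proper divisors of 671: sum = 1 + 11 + 61 = 73
Since 73 < 671, 671 is deficient.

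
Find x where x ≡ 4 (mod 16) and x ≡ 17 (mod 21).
164

Using Chinese Remainder Theorem:
M = 16 × 21 = 336
M1 = 21, M2 = 16
y1 = 21^(-1) mod 16 = 13
y2 = 16^(-1) mod 21 = 4
x = (4×21×13 + 17×16×4) mod 336 = 164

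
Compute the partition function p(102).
241265379

p(n) counts ways to write n as a sum of positive integers (order ignored).
Euler's pentagonal recurrence: p(k) = p(k-1) + p(k-2) - p(k-5) - p(k-7) + p(k-12) + p(k-15) - ... (offsets j(3j∓1)/2, signs ++--, p(0)=1, p(<0)=0).
DP table for k = 0..101: p(0)=1, p(1)=1, p(2)=2, p(3)=3, p(4)=5, p(5)=7, p(6)=11, p(7)=15, p(8)=22, p(9)=30, p(10)=42, p(11)=56, p(12)=77, p(13)=101, p(14)=135, p(15)=176, p(16)=231, p(17)=297, p(18)=385, p(19)=490, p(20)=627, p(21)=792, p(22)=1002, p(23)=1255, p(24)=1575, p(25)=1958, p(26)=2436, p(27)=3010, p(28)=3718, p(29)=4565, p(30)=5604, p(31)=6842, p(32)=8349, p(33)=10143, p(34)=12310, p(35)=14883, p(36)=17977, p(37)=21637, p(38)=26015, p(39)=31185, p(40)=37338, p(41)=44583, p(42)=53174, p(43)=63261, p(44)=75175, p(45)=89134, p(46)=105558, p(47)=124754, p(48)=147273, p(49)=173525, p(50)=204226, p(51)=239943, p(52)=281589, p(53)=329931, p(54)=386155, p(55)=451276, p(56)=526823, p(57)=614154, p(58)=715220, p(59)=831820, p(60)=966467, p(61)=1121505, p(62)=1300156, p(63)=1505499, p(64)=1741630, p(65)=2012558, p(66)=2323520, p(67)=2679689, p(68)=3087735, p(69)=3554345, p(70)=4087968, p(71)=4697205, p(72)=5392783, p(73)=6185689, p(74)=7089500, p(75)=8118264, p(76)=9289091, p(77)=10619863, p(78)=12132164, p(79)=13848650, p(80)=15796476, p(81)=18004327, p(82)=20506255, p(83)=23338469, p(84)=26543660, p(85)=30167357, p(86)=34262962, p(87)=38887673, p(88)=44108109, p(89)=49995925, p(90)=56634173, p(91)=64112359, p(92)=72533807, p(93)=82010177, p(94)=92669720, p(95)=104651419, p(96)=118114304, p(97)=133230930, p(98)=150198136, p(99)=169229875, p(100)=190569292, p(101)=214481126.
Final step: p(102) = p(101) + p(100) - p(97) - p(95) + p(90) + p(87) - p(80) - p(76) + p(67) + p(62) - p(51) - p(45) + p(32) + p(25) - p(10) - p(2)
= 214481126 + 190569292 - 133230930 - 104651419 + 56634173 + 38887673 - 15796476 - 9289091 + 2679689 + 1300156 - 239943 - 89134 + 8349 + 1958 - 42 - 2
= 241265379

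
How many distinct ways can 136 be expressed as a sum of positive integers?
10015581680

p(n) counts ways to write n as a sum of positive integers (order ignored).
Euler's pentagonal recurrence: p(k) = p(k-1) + p(k-2) - p(k-5) - p(k-7) + p(k-12) + p(k-15) - ... (offsets j(3j∓1)/2, signs ++--, p(0)=1, p(<0)=0).
DP table for k = 0..135: p(0)=1, p(1)=1, p(2)=2, p(3)=3, p(4)=5, p(5)=7, p(6)=11, p(7)=15, p(8)=22, p(9)=30, p(10)=42, p(11)=56, p(12)=77, p(13)=101, p(14)=135, p(15)=176, p(16)=231, p(17)=297, p(18)=385, p(19)=490, p(20)=627, p(21)=792, p(22)=1002, p(23)=1255, p(24)=1575, p(25)=1958, p(26)=2436, p(27)=3010, p(28)=3718, p(29)=4565, p(30)=5604, p(31)=6842, p(32)=8349, p(33)=10143, p(34)=12310, p(35)=14883, p(36)=17977, p(37)=21637, p(38)=26015, p(39)=31185, p(40)=37338, p(41)=44583, p(42)=53174, p(43)=63261, p(44)=75175, p(45)=89134, p(46)=105558, p(47)=124754, p(48)=147273, p(49)=173525, p(50)=204226, p(51)=239943, p(52)=281589, p(53)=329931, p(54)=386155, p(55)=451276, p(56)=526823, p(57)=614154, p(58)=715220, p(59)=831820, p(60)=966467, p(61)=1121505, p(62)=1300156, p(63)=1505499, p(64)=1741630, p(65)=2012558, p(66)=2323520, p(67)=2679689, p(68)=3087735, p(69)=3554345, p(70)=4087968, p(71)=4697205, p(72)=5392783, p(73)=6185689, p(74)=7089500, p(75)=8118264, p(76)=9289091, p(77)=10619863, p(78)=12132164, p(79)=13848650, p(80)=15796476, p(81)=18004327, p(82)=20506255, p(83)=23338469, p(84)=26543660, p(85)=30167357, p(86)=34262962, p(87)=38887673, p(88)=44108109, p(89)=49995925, p(90)=56634173, p(91)=64112359, p(92)=72533807, p(93)=82010177, p(94)=92669720, p(95)=104651419, p(96)=118114304, p(97)=133230930, p(98)=150198136, p(99)=169229875, p(100)=190569292, p(101)=214481126, p(102)=241265379, p(103)=271248950, p(104)=304801365, p(105)=342325709, p(106)=384276336, p(107)=431149389, p(108)=483502844, p(109)=541946240, p(110)=607163746, p(111)=679903203, p(112)=761002156, p(113)=851376628, p(114)=952050665, p(115)=1064144451, p(116)=1188908248, p(117)=1327710076, p(118)=1482074143, p(119)=1653668665, p(120)=1844349560, p(121)=2056148051, p(122)=2291320912, p(123)=2552338241, p(124)=2841940500, p(125)=3163127352, p(126)=3519222692, p(127)=3913864295, p(128)=4351078600, p(129)=4835271870, p(130)=5371315400, p(131)=5964539504, p(132)=6620830889, p(133)=7346629512, p(134)=8149040695, p(135)=9035836076.
Final step: p(136) = p(135) + p(134) - p(131) - p(129) + p(124) + p(121) - p(114) - p(110) + p(101) + p(96) - p(85) - p(79) + p(66) + p(59) - p(44) - p(36) + p(19) + p(10)
= 9035836076 + 8149040695 - 5964539504 - 4835271870 + 2841940500 + 2056148051 - 952050665 - 607163746 + 214481126 + 118114304 - 30167357 - 13848650 + 2323520 + 831820 - 75175 - 17977 + 490 + 42
= 10015581680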